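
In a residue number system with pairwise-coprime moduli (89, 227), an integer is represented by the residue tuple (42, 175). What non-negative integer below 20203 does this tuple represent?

From x ≡ 42 (mod 89) write x = 42 + 89t. Substituting into x ≡ 175 (mod 227) gives 89t ≡ 133 (mod 227), and since 89⁻¹ ≡ 176 (mod 227), t ≡ 27. Hence x ≡ 42 + 89·27 = 2445 (mod 20203).

2445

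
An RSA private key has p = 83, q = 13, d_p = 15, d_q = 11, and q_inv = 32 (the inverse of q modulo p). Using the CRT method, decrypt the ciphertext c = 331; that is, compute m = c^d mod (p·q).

414

m₁ = c^(d_p) mod p: c ≡ 82 (mod 83), and 82^15 mod 83 = 82.
m₂ = c^(d_q) mod q: c ≡ 6 (mod 13), and 6^11 mod 13 = 11.
h = q_inv·(m₁ − m₂) mod p = 32·(82 − 11) mod 83 = 31.
m = m₂ + h·q = 11 + 31·13 = 414.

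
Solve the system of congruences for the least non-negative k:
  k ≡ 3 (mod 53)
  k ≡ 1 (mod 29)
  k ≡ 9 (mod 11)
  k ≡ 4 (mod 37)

221967

The moduli are pairwise coprime; N = 53·29·11·37 = 625559.
N/53 = 11803; 11803 ≡ 37 (mod 53); 37·43 ≡ 1, so inverse 43.
N/29 = 21571; 21571 ≡ 24 (mod 29); 24·23 ≡ 1, so inverse 23.
N/11 = 56869; 56869 ≡ 10 (mod 11); 10·10 ≡ 1, so inverse 10.
N/37 = 16907; 16907 ≡ 35 (mod 37); 35·18 ≡ 1, so inverse 18.
k ≡ 3·11803·43 + 1·21571·23 + 9·56869·10 + 4·16907·18 = 8354234.
8354234 mod 625559 = 221967.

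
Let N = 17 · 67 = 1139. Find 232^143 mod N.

Mod 17: 232 ≡ 11; by Fermat, exponent reduces to 143 mod 16 = 15; 11^15 ≡ 14 (mod 17).
Mod 67: 232 ≡ 31; by Fermat, exponent reduces to 143 mod 66 = 11; 31^11 ≡ 30 (mod 67).
Combine by CRT: x ≡ 14 (mod 17), x ≡ 30 (mod 67) ⇒ x ≡ 1102 (mod 1139).

1102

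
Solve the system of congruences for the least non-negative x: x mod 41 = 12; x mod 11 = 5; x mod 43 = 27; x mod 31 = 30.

From x ≡ 12 (mod 41) write x = 12 + 41t. Substituting into x ≡ 5 (mod 11) gives 41t ≡ 4 (mod 11), and since 8⁻¹ ≡ 7 (mod 11), t ≡ 6. Hence x ≡ 12 + 41·6 = 258 (mod 451).
From x ≡ 258 (mod 451) write x = 258 + 451t. Substituting into x ≡ 27 (mod 43) gives 451t ≡ 27 (mod 43), and since 21⁻¹ ≡ 41 (mod 43), t ≡ 32. Hence x ≡ 258 + 451·32 = 14690 (mod 19393).
From x ≡ 14690 (mod 19393) write x = 14690 + 19393t. Substituting into x ≡ 30 (mod 31) gives 19393t ≡ 3 (mod 31), and since 18⁻¹ ≡ 19 (mod 31), t ≡ 26. Hence x ≡ 14690 + 19393·26 = 518908 (mod 601183).

518908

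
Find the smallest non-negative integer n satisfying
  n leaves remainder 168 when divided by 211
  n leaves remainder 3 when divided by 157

12406

Combine the congruences pairwise.
From n ≡ 168 (mod 211) write n = 168 + 211t. Substituting into n ≡ 3 (mod 157) gives 211t ≡ 149 (mod 157), and since 54⁻¹ ≡ 32 (mod 157), t ≡ 58. Hence n ≡ 168 + 211·58 = 12406 (mod 33127).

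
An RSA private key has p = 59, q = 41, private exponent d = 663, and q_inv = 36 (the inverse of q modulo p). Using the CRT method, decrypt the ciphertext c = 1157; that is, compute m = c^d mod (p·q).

1549

d_p = d mod (p−1) = 663 mod 58 = 25; d_q = d mod (q−1) = 23.
m₁ = c^(d_p) mod p: c ≡ 36 (mod 59), and 36^25 mod 59 = 15.
m₂ = c^(d_q) mod q: c ≡ 9 (mod 41), and 9^23 mod 41 = 32.
h = q_inv·(m₁ − m₂) mod p = 36·(15 − 32) mod 59 = 37.
m = m₂ + h·q = 32 + 37·41 = 1549.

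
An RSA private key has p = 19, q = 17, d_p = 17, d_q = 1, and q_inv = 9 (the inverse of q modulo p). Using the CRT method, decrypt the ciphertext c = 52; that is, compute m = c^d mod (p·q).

m₁ = c^(d_p) mod p: c ≡ 14 (mod 19), and 14^17 mod 19 = 15.
m₂ = c^(d_q) mod q: c ≡ 1 (mod 17), and 1^1 mod 17 = 1.
h = q_inv·(m₁ − m₂) mod p = 9·(15 − 1) mod 19 = 12.
m = m₂ + h·q = 1 + 12·17 = 205.

205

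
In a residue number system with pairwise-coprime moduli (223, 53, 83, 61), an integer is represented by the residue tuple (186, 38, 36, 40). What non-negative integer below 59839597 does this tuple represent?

6347212

The moduli are pairwise coprime; N = 223·53·83·61 = 59839597.
N/223 = 268339; 268339 ≡ 70 (mod 223); 70·137 ≡ 1, so inverse 137.
N/53 = 1129049; 1129049 ≡ 43 (mod 53); 43·37 ≡ 1, so inverse 37.
N/83 = 720959; 720959 ≡ 21 (mod 83); 21·4 ≡ 1, so inverse 4.
N/61 = 980977; 980977 ≡ 36 (mod 61); 36·39 ≡ 1, so inverse 39.
x ≡ 186·268339·137 + 38·1129049·37 + 36·720959·4 + 40·980977·39 = 10059399508.
10059399508 mod 59839597 = 6347212.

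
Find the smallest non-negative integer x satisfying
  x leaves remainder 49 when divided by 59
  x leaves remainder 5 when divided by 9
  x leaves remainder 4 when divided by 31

15566

Combine the congruences pairwise.
From x ≡ 49 (mod 59) write x = 49 + 59t. Substituting into x ≡ 5 (mod 9) gives 59t ≡ 1 (mod 9), and since 5⁻¹ ≡ 2 (mod 9), t ≡ 2. Hence x ≡ 49 + 59·2 = 167 (mod 531).
From x ≡ 167 (mod 531) write x = 167 + 531t. Substituting into x ≡ 4 (mod 31) gives 531t ≡ 23 (mod 31), and since 4⁻¹ ≡ 8 (mod 31), t ≡ 29. Hence x ≡ 167 + 531·29 = 15566 (mod 16461).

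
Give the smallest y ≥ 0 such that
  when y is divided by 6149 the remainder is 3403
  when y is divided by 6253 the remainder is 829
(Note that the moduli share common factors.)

895008

Combine the congruences pairwise.
gcd(6149, 6253) = 13 and 13 | (829 − 3403), so the pair is consistent; merging gives y ≡ 895008 (mod 2957669), where 2957669 = lcm(6149, 6253).
The solution is unique modulo lcm(6149, 6253) = 2957669.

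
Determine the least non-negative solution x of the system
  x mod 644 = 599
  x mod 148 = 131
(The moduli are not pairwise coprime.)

gcd(644, 148) = 4 and 4 | (131 − 599), so the pair is consistent; merging gives x ≡ 18631 (mod 23828), where 23828 = lcm(644, 148).
The solution is unique modulo lcm(644, 148) = 23828.

18631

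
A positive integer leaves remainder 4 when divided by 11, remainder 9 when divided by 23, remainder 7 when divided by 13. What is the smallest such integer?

From m ≡ 4 (mod 11) write m = 4 + 11t. Substituting into m ≡ 9 (mod 23) gives 11t ≡ 5 (mod 23), and since 11⁻¹ ≡ 21 (mod 23), t ≡ 13. Hence m ≡ 4 + 11·13 = 147 (mod 253).
From m ≡ 147 (mod 253) write m = 147 + 253t. Substituting into m ≡ 7 (mod 13) gives 253t ≡ 3 (mod 13), and since 6⁻¹ ≡ 11 (mod 13), t ≡ 7. Hence m ≡ 147 + 253·7 = 1918 (mod 3289).

1918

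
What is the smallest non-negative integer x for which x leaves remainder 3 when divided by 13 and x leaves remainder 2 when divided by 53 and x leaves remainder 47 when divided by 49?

From x ≡ 3 (mod 13) write x = 3 + 13t. Substituting into x ≡ 2 (mod 53) gives 13t ≡ 52 (mod 53), and since 13⁻¹ ≡ 49 (mod 53), t ≡ 4. Hence x ≡ 3 + 13·4 = 55 (mod 689).
From x ≡ 55 (mod 689) write x = 55 + 689t. Substituting into x ≡ 47 (mod 49) gives 689t ≡ 41 (mod 49), and since 3⁻¹ ≡ 33 (mod 49), t ≡ 30. Hence x ≡ 55 + 689·30 = 20725 (mod 33761).

20725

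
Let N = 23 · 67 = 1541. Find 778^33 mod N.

1540

Mod 23: 778 ≡ 19; by Fermat, exponent reduces to 33 mod 22 = 11; 19^11 ≡ 22 (mod 23).
Mod 67: 778 ≡ 41; 41^33 ≡ 66 (mod 67).
Combine by CRT: x ≡ 22 (mod 23), x ≡ 66 (mod 67) ⇒ x ≡ 1540 (mod 1541).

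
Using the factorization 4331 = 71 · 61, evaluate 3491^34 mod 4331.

4195

Mod 71: 3491 ≡ 12; 12^34 ≡ 6 (mod 71).
Mod 61: 3491 ≡ 14; 14^34 ≡ 47 (mod 61).
Combine by CRT: x ≡ 6 (mod 71), x ≡ 47 (mod 61) ⇒ x ≡ 4195 (mod 4331).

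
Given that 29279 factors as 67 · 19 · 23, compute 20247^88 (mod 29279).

15112

Mod 67: 20247 ≡ 13; by Fermat, exponent reduces to 88 mod 66 = 22; 13^22 ≡ 37 (mod 67).
Mod 19: 20247 ≡ 12; by Fermat, exponent reduces to 88 mod 18 = 16; 12^16 ≡ 7 (mod 19).
Mod 23: 20247 ≡ 7; since 22 | 88, by Fermat 7^88 ≡ 1 (mod 23).
Combine by CRT: x ≡ 37 (mod 67), x ≡ 7 (mod 19), x ≡ 1 (mod 23) ⇒ x ≡ 15112 (mod 29279).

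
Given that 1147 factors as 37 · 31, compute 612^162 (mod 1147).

Mod 37: 612 ≡ 20; by Fermat, exponent reduces to 162 mod 36 = 18; 20^18 ≡ 36 (mod 37).
Mod 31: 612 ≡ 23; by Fermat, exponent reduces to 162 mod 30 = 12; 23^12 ≡ 2 (mod 31).
Combine by CRT: x ≡ 36 (mod 37), x ≡ 2 (mod 31) ⇒ x ≡ 591 (mod 1147).

591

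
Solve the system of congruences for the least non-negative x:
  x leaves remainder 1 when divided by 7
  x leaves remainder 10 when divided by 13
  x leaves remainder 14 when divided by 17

The moduli are pairwise coprime; N = 7·13·17 = 1547.
N/7 = 221; 221 ≡ 4 (mod 7); 4·2 ≡ 1, so inverse 2.
N/13 = 119; 119 ≡ 2 (mod 13); 2·7 ≡ 1, so inverse 7.
N/17 = 91; 91 ≡ 6 (mod 17); 6·3 ≡ 1, so inverse 3.
x ≡ 1·221·2 + 10·119·7 + 14·91·3 = 12594.
12594 mod 1547 = 218.

218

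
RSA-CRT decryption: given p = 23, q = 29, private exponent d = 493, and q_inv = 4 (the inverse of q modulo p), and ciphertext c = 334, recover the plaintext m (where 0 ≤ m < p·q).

d_p = d mod (p−1) = 493 mod 22 = 9; d_q = d mod (q−1) = 17.
m₁ = c^(d_p) mod p: c ≡ 12 (mod 23), and 12^9 mod 23 = 4.
m₂ = c^(d_q) mod q: c ≡ 15 (mod 29), and 15^17 mod 29 = 18.
h = q_inv·(m₁ − m₂) mod p = 4·(4 − 18) mod 23 = 13.
m = m₂ + h·q = 18 + 13·29 = 395.

395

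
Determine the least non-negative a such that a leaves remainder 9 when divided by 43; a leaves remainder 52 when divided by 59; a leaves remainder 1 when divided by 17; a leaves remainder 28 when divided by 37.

1552696

The moduli are pairwise coprime; N = 43·59·17·37 = 1595773.
N/43 = 37111; 37111 ≡ 2 (mod 43); 2·22 ≡ 1, so inverse 22.
N/59 = 27047; 27047 ≡ 25 (mod 59); 25·26 ≡ 1, so inverse 26.
N/17 = 93869; 93869 ≡ 12 (mod 17); 12·10 ≡ 1, so inverse 10.
N/37 = 43129; 43129 ≡ 24 (mod 37); 24·17 ≡ 1, so inverse 17.
a ≡ 9·37111·22 + 52·27047·26 + 1·93869·10 + 28·43129·17 = 65383616.
65383616 mod 1595773 = 1552696.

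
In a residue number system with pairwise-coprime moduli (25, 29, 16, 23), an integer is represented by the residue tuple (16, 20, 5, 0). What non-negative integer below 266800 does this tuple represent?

213141

The moduli are pairwise coprime; N = 25·29·16·23 = 266800.
N/25 = 10672; 10672 ≡ 22 (mod 25); 22·8 ≡ 1, so inverse 8.
N/29 = 9200; 9200 ≡ 7 (mod 29); 7·25 ≡ 1, so inverse 25.
N/16 = 16675; 16675 ≡ 3 (mod 16); 3·11 ≡ 1, so inverse 11.
N/23 = 11600; 11600 ≡ 8 (mod 23); 8·3 ≡ 1, so inverse 3.
x ≡ 16·10672·8 + 20·9200·25 + 5·16675·11 + 0·11600·3 = 6883141.
6883141 mod 266800 = 213141.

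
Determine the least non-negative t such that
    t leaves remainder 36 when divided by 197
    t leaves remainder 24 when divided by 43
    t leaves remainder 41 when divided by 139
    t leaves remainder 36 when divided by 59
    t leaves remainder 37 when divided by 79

795268942

The moduli are pairwise coprime; N = 197·43·139·59·79 = 5488183009.
N/197 = 27858797; 27858797 ≡ 42 (mod 197); 42·61 ≡ 1, so inverse 61.
N/43 = 127632163; 127632163 ≡ 36 (mod 43); 36·6 ≡ 1, so inverse 6.
N/139 = 39483331; 39483331 ≡ 103 (mod 139); 103·27 ≡ 1, so inverse 27.
N/59 = 93020051; 93020051 ≡ 2 (mod 59); 2·30 ≡ 1, so inverse 30.
N/79 = 69470671; 69470671 ≡ 46 (mod 79); 46·67 ≡ 1, so inverse 67.
t ≡ 36·27858797·61 + 24·127632163·6 + 41·39483331·27 + 36·93020051·30 + 37·69470671·67 = 395944445590.
395944445590 mod 5488183009 = 795268942.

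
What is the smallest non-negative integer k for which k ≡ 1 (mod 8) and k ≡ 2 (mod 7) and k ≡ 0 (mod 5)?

From k ≡ 1 (mod 8) write k = 1 + 8t. Substituting into k ≡ 2 (mod 7) gives 8t ≡ 1 (mod 7), and since 1⁻¹ ≡ 1 (mod 7), t ≡ 1. Hence k ≡ 1 + 8·1 = 9 (mod 56).
From k ≡ 9 (mod 56) write k = 9 + 56t. Substituting into k ≡ 0 (mod 5) gives 56t ≡ 1 (mod 5), and since 1⁻¹ ≡ 1 (mod 5), t ≡ 1. Hence k ≡ 9 + 56·1 = 65 (mod 280).

65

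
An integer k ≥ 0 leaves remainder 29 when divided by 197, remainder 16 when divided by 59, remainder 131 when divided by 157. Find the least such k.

The moduli are pairwise coprime; N = 197·59·157 = 1824811.
N/197 = 9263; 9263 ≡ 4 (mod 197); 4·148 ≡ 1, so inverse 148.
N/59 = 30929; 30929 ≡ 13 (mod 59); 13·50 ≡ 1, so inverse 50.
N/157 = 11623; 11623 ≡ 5 (mod 157); 5·63 ≡ 1, so inverse 63.
k ≡ 29·9263·148 + 16·30929·50 + 131·11623·63 = 160424615.
160424615 mod 1824811 = 1666058.

1666058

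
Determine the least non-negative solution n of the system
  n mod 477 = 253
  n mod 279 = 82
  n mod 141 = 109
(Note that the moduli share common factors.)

Combine the congruences pairwise.
gcd(477, 279) = 9 and 9 | (82 − 253), so the pair is consistent; merging gives n ≡ 4546 (mod 14787), where 14787 = lcm(477, 279).
gcd(14787, 141) = 3 and 3 | (109 − 4546), so the pair is consistent; merging gives n ≡ 522091 (mod 694989), where 694989 = lcm(14787, 141).
The solution is unique modulo lcm(477, 279, 141) = 694989.

522091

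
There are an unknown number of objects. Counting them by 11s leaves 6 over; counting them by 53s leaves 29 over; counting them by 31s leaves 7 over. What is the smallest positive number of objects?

Combine the congruences pairwise.
From N ≡ 6 (mod 11) write N = 6 + 11t. Substituting into N ≡ 29 (mod 53) gives 11t ≡ 23 (mod 53), and since 11⁻¹ ≡ 29 (mod 53), t ≡ 31. Hence N ≡ 6 + 11·31 = 347 (mod 583).
From N ≡ 347 (mod 583) write N = 347 + 583t. Substituting into N ≡ 7 (mod 31) gives 583t ≡ 1 (mod 31), and since 25⁻¹ ≡ 5 (mod 31), t ≡ 5. Hence N ≡ 347 + 583·5 = 3262 (mod 18073).

3262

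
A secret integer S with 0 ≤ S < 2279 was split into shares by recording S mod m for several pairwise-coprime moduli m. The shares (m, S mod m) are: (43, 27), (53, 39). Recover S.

887

From S ≡ 27 (mod 43) write S = 27 + 43t. Substituting into S ≡ 39 (mod 53) gives 43t ≡ 12 (mod 53), and since 43⁻¹ ≡ 37 (mod 53), t ≡ 20. Hence S ≡ 27 + 43·20 = 887 (mod 2279).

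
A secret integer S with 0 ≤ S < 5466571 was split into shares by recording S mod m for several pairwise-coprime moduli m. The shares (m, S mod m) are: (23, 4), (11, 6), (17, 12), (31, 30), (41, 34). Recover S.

650007

From S ≡ 4 (mod 23) write S = 4 + 23t. Substituting into S ≡ 6 (mod 11) gives 23t ≡ 2 (mod 11), and since 1⁻¹ ≡ 1 (mod 11), t ≡ 2. Hence S ≡ 4 + 23·2 = 50 (mod 253).
From S ≡ 50 (mod 253) write S = 50 + 253t. Substituting into S ≡ 12 (mod 17) gives 253t ≡ 13 (mod 17), and since 15⁻¹ ≡ 8 (mod 17), t ≡ 2. Hence S ≡ 50 + 253·2 = 556 (mod 4301).
From S ≡ 556 (mod 4301) write S = 556 + 4301t. Substituting into S ≡ 30 (mod 31) gives 4301t ≡ 1 (mod 31), and since 23⁻¹ ≡ 27 (mod 31), t ≡ 27. Hence S ≡ 556 + 4301·27 = 116683 (mod 133331).
From S ≡ 116683 (mod 133331) write S = 116683 + 133331t. Substituting into S ≡ 34 (mod 41) gives 133331t ≡ 37 (mod 41), and since 40⁻¹ ≡ 40 (mod 41), t ≡ 4. Hence S ≡ 116683 + 133331·4 = 650007 (mod 5466571).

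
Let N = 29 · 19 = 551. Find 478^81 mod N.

398

Mod 29: 478 ≡ 14; by Fermat, exponent reduces to 81 mod 28 = 25; 14^25 ≡ 21 (mod 29).
Mod 19: 478 ≡ 3; by Fermat, exponent reduces to 81 mod 18 = 9; 3^9 ≡ 18 (mod 19).
Combine by CRT: x ≡ 21 (mod 29), x ≡ 18 (mod 19) ⇒ x ≡ 398 (mod 551).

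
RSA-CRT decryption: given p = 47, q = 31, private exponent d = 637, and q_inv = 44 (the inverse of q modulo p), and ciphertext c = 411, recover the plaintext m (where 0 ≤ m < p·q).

d_p = d mod (p−1) = 637 mod 46 = 39; d_q = d mod (q−1) = 7.
m₁ = c^(d_p) mod p: c ≡ 35 (mod 47), and 35^39 mod 47 = 19.
m₂ = c^(d_q) mod q: c ≡ 8 (mod 31), and 8^7 mod 31 = 2.
h = q_inv·(m₁ − m₂) mod p = 44·(19 − 2) mod 47 = 43.
m = m₂ + h·q = 2 + 43·31 = 1335.

1335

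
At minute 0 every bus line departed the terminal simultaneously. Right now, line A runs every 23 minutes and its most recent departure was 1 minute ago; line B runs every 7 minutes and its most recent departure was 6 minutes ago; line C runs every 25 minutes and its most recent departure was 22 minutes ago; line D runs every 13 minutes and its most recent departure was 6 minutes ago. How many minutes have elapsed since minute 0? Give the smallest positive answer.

4647

The moduli are pairwise coprime; N = 23·7·25·13 = 52325.
N/23 = 2275; 2275 ≡ 21 (mod 23); 21·11 ≡ 1, so inverse 11.
N/7 = 7475; 7475 ≡ 6 (mod 7); 6·6 ≡ 1, so inverse 6.
N/25 = 2093; 2093 ≡ 18 (mod 25); 18·7 ≡ 1, so inverse 7.
N/13 = 4025; 4025 ≡ 8 (mod 13); 8·5 ≡ 1, so inverse 5.
t ≡ 1·2275·11 + 6·7475·6 + 22·2093·7 + 6·4025·5 = 737197.
737197 mod 52325 = 4647.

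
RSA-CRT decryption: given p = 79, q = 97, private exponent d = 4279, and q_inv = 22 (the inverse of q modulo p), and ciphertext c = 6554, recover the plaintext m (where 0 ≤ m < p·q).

2735

d_p = d mod (p−1) = 4279 mod 78 = 67; d_q = d mod (q−1) = 55.
m₁ = c^(d_p) mod p: c ≡ 76 (mod 79), and 76^67 mod 79 = 49.
m₂ = c^(d_q) mod q: c ≡ 55 (mod 97), and 55^55 mod 97 = 19.
h = q_inv·(m₁ − m₂) mod p = 22·(49 − 19) mod 79 = 28.
m = m₂ + h·q = 19 + 28·97 = 2735.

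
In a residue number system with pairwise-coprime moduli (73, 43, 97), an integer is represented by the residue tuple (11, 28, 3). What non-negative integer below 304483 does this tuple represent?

From x ≡ 11 (mod 73) write x = 11 + 73t. Substituting into x ≡ 28 (mod 43) gives 73t ≡ 17 (mod 43), and since 30⁻¹ ≡ 33 (mod 43), t ≡ 2. Hence x ≡ 11 + 73·2 = 157 (mod 3139).
From x ≡ 157 (mod 3139) write x = 157 + 3139t. Substituting into x ≡ 3 (mod 97) gives 3139t ≡ 40 (mod 97), and since 35⁻¹ ≡ 61 (mod 97), t ≡ 15. Hence x ≡ 157 + 3139·15 = 47242 (mod 304483).

47242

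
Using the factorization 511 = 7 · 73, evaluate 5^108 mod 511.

218

Mod 7: 5 ≡ 5; since 6 | 108, by Fermat 5^108 ≡ 1 (mod 7).
Mod 73: 5 ≡ 5; by Fermat, exponent reduces to 108 mod 72 = 36; 5^36 ≡ 72 (mod 73).
Combine by CRT: x ≡ 1 (mod 7), x ≡ 72 (mod 73) ⇒ x ≡ 218 (mod 511).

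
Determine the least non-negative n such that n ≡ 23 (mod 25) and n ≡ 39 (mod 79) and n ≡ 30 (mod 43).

The moduli are pairwise coprime; M = 25·79·43 = 84925.
M/25 = 3397; 3397 ≡ 22 (mod 25); 22·8 ≡ 1, so inverse 8.
M/79 = 1075; 1075 ≡ 48 (mod 79); 48·28 ≡ 1, so inverse 28.
M/43 = 1975; 1975 ≡ 40 (mod 43); 40·14 ≡ 1, so inverse 14.
n ≡ 23·3397·8 + 39·1075·28 + 30·1975·14 = 2628448.
2628448 mod 84925 = 80698.

80698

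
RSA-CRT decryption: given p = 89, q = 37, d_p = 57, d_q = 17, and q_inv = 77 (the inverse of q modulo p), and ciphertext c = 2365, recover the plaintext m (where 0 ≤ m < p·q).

863

m₁ = c^(d_p) mod p: c ≡ 51 (mod 89), and 51^57 mod 89 = 62.
m₂ = c^(d_q) mod q: c ≡ 34 (mod 37), and 34^17 mod 37 = 12.
h = q_inv·(m₁ − m₂) mod p = 77·(62 − 12) mod 89 = 23.
m = m₂ + h·q = 12 + 23·37 = 863.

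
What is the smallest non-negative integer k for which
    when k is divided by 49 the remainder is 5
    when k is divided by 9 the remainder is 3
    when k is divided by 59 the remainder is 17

19605

The moduli are pairwise coprime; N = 49·9·59 = 26019.
N/49 = 531; 531 ≡ 41 (mod 49); 41·6 ≡ 1, so inverse 6.
N/9 = 2891; 2891 ≡ 2 (mod 9); 2·5 ≡ 1, so inverse 5.
N/59 = 441; 441 ≡ 28 (mod 59); 28·19 ≡ 1, so inverse 19.
k ≡ 5·531·6 + 3·2891·5 + 17·441·19 = 201738.
201738 mod 26019 = 19605.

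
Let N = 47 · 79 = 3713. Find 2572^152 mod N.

3401

Mod 47: 2572 ≡ 34; by Fermat, exponent reduces to 152 mod 46 = 14; 34^14 ≡ 17 (mod 47).
Mod 79: 2572 ≡ 44; by Fermat, exponent reduces to 152 mod 78 = 74; 44^74 ≡ 4 (mod 79).
Combine by CRT: x ≡ 17 (mod 47), x ≡ 4 (mod 79) ⇒ x ≡ 3401 (mod 3713).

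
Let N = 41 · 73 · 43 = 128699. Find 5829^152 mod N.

20223

Mod 41: 5829 ≡ 7; by Fermat, exponent reduces to 152 mod 40 = 32; 7^32 ≡ 10 (mod 41).
Mod 73: 5829 ≡ 62; by Fermat, exponent reduces to 152 mod 72 = 8; 62^8 ≡ 2 (mod 73).
Mod 43: 5829 ≡ 24; by Fermat, exponent reduces to 152 mod 42 = 26; 24^26 ≡ 13 (mod 43).
Combine by CRT: x ≡ 10 (mod 41), x ≡ 2 (mod 73), x ≡ 13 (mod 43) ⇒ x ≡ 20223 (mod 128699).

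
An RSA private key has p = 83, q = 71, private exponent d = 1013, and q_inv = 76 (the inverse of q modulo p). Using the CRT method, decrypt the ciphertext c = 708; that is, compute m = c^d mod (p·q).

d_p = d mod (p−1) = 1013 mod 82 = 29; d_q = d mod (q−1) = 33.
m₁ = c^(d_p) mod p: c ≡ 44 (mod 83), and 44^29 mod 83 = 49.
m₂ = c^(d_q) mod q: c ≡ 69 (mod 71), and 69^33 mod 71 = 53.
h = q_inv·(m₁ − m₂) mod p = 76·(49 − 53) mod 83 = 28.
m = m₂ + h·q = 53 + 28·71 = 2041.

2041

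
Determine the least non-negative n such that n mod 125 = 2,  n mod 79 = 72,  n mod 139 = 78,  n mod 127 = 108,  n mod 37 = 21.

5880664877

The moduli are pairwise coprime; M = 125·79·139·127·37 = 6449964875.
M/125 = 51599719; 51599719 ≡ 94 (mod 125); 94·4 ≡ 1, so inverse 4.
M/79 = 81645125; 81645125 ≡ 47 (mod 79); 47·37 ≡ 1, so inverse 37.
M/139 = 46402625; 46402625 ≡ 116 (mod 139); 116·6 ≡ 1, so inverse 6.
M/127 = 50787125; 50787125 ≡ 79 (mod 127); 79·82 ≡ 1, so inverse 82.
M/37 = 174323375; 174323375 ≡ 21 (mod 37); 21·30 ≡ 1, so inverse 30.
n ≡ 2·51599719·4 + 72·81645125·37 + 78·46402625·6 + 108·50787125·82 + 21·174323375·30 = 799226344502.
799226344502 mod 6449964875 = 5880664877.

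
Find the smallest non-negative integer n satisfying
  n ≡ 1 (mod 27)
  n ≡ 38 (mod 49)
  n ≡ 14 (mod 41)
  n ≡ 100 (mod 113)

From n ≡ 1 (mod 27) write n = 1 + 27t. Substituting into n ≡ 38 (mod 49) gives 27t ≡ 37 (mod 49), and since 27⁻¹ ≡ 20 (mod 49), t ≡ 5. Hence n ≡ 1 + 27·5 = 136 (mod 1323).
From n ≡ 136 (mod 1323) write n = 136 + 1323t. Substituting into n ≡ 14 (mod 41) gives 1323t ≡ 1 (mod 41), and since 11⁻¹ ≡ 15 (mod 41), t ≡ 15. Hence n ≡ 136 + 1323·15 = 19981 (mod 54243).
From n ≡ 19981 (mod 54243) write n = 19981 + 54243t. Substituting into n ≡ 100 (mod 113) gives 54243t ≡ 7 (mod 113), and since 3⁻¹ ≡ 38 (mod 113), t ≡ 40. Hence n ≡ 19981 + 54243·40 = 2189701 (mod 6129459).

2189701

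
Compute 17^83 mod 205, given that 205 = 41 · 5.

Mod 41: 17 ≡ 17; by Fermat, exponent reduces to 83 mod 40 = 3; 17^3 ≡ 34 (mod 41).
Mod 5: 17 ≡ 2; by Fermat, exponent reduces to 83 mod 4 = 3; 2^3 ≡ 3 (mod 5).
Combine by CRT: x ≡ 34 (mod 41), x ≡ 3 (mod 5) ⇒ x ≡ 198 (mod 205).

198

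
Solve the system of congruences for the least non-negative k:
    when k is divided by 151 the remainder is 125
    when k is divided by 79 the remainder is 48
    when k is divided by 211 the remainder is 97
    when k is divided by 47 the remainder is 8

The moduli are pairwise coprime; N = 151·79·211·47 = 118299893.
N/151 = 783443; 783443 ≡ 55 (mod 151); 55·11 ≡ 1, so inverse 11.
N/79 = 1497467; 1497467 ≡ 22 (mod 79); 22·18 ≡ 1, so inverse 18.
N/211 = 560663; 560663 ≡ 36 (mod 211); 36·170 ≡ 1, so inverse 170.
N/47 = 2517019; 2517019 ≡ 28 (mod 47); 28·42 ≡ 1, so inverse 42.
k ≡ 125·783443·11 + 48·1497467·18 + 97·560663·170 + 8·2517019·42 = 12462096867.
12462096867 mod 118299893 = 40608102.

40608102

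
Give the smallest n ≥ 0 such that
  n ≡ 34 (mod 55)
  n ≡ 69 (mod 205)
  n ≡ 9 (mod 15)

1299

gcd(55, 205) = 5 and 5 | (69 − 34), so the pair is consistent; merging gives n ≡ 1299 (mod 2255), where 2255 = lcm(55, 205).
gcd(2255, 15) = 5 and 5 | (9 − 1299), so the pair is consistent; merging gives n ≡ 1299 (mod 6765), where 6765 = lcm(2255, 15).
The solution is unique modulo lcm(55, 205, 15) = 6765.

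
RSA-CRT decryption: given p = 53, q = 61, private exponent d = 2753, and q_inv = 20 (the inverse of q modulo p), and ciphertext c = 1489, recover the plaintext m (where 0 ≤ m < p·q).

d_p = d mod (p−1) = 2753 mod 52 = 49; d_q = d mod (q−1) = 53.
m₁ = c^(d_p) mod p: c ≡ 5 (mod 53), and 5^49 mod 53 = 14.
m₂ = c^(d_q) mod q: c ≡ 25 (mod 61), and 25^53 mod 61 = 56.
h = q_inv·(m₁ − m₂) mod p = 20·(14 − 56) mod 53 = 8.
m = m₂ + h·q = 56 + 8·61 = 544.

544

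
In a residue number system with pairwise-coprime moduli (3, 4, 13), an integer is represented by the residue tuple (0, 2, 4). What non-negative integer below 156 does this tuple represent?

The moduli are pairwise coprime; N = 3·4·13 = 156.
N/3 = 52; 52 ≡ 1 (mod 3), inverse 1.
N/4 = 39; 39 ≡ 3 (mod 4); 3·3 ≡ 1, so inverse 3.
N/13 = 12; 12 ≡ 12 (mod 13); 12·12 ≡ 1, so inverse 12.
x ≡ 0·52·1 + 2·39·3 + 4·12·12 = 810.
810 mod 156 = 30.

30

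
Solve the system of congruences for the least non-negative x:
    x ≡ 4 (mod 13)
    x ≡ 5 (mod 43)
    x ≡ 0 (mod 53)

5724

Combine the congruences pairwise.
From x ≡ 4 (mod 13) write x = 4 + 13t. Substituting into x ≡ 5 (mod 43) gives 13t ≡ 1 (mod 43), and since 13⁻¹ ≡ 10 (mod 43), t ≡ 10. Hence x ≡ 4 + 13·10 = 134 (mod 559).
From x ≡ 134 (mod 559) write x = 134 + 559t. Substituting into x ≡ 0 (mod 53) gives 559t ≡ 25 (mod 53), and since 29⁻¹ ≡ 11 (mod 53), t ≡ 10. Hence x ≡ 134 + 559·10 = 5724 (mod 29627).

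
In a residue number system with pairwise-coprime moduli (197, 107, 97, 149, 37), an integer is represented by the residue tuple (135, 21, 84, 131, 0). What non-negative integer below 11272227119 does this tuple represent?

From x ≡ 135 (mod 197) write x = 135 + 197t. Substituting into x ≡ 21 (mod 107) gives 197t ≡ 100 (mod 107), and since 90⁻¹ ≡ 44 (mod 107), t ≡ 13. Hence x ≡ 135 + 197·13 = 2696 (mod 21079).
From x ≡ 2696 (mod 21079) write x = 2696 + 21079t. Substituting into x ≡ 84 (mod 97) gives 21079t ≡ 7 (mod 97), and since 30⁻¹ ≡ 55 (mod 97), t ≡ 94. Hence x ≡ 2696 + 21079·94 = 1984122 (mod 2044663).
From x ≡ 1984122 (mod 2044663) write x = 1984122 + 2044663t. Substituting into x ≡ 131 (mod 149) gives 2044663t ≡ 93 (mod 149), and since 85⁻¹ ≡ 142 (mod 149), t ≡ 94. Hence x ≡ 1984122 + 2044663·94 = 194182444 (mod 304654787).
From x ≡ 194182444 (mod 304654787) write x = 194182444 + 304654787t. Substituting into x ≡ 0 (mod 37) gives 304654787t ≡ 31 (mod 37), and since 6⁻¹ ≡ 31 (mod 37), t ≡ 36. Hence x ≡ 194182444 + 304654787·36 = 11161754776 (mod 11272227119).

11161754776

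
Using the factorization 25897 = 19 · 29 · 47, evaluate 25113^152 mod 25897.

Mod 19: 25113 ≡ 14; by Fermat, exponent reduces to 152 mod 18 = 8; 14^8 ≡ 4 (mod 19).
Mod 29: 25113 ≡ 28; by Fermat, exponent reduces to 152 mod 28 = 12; 28^12 ≡ 1 (mod 29).
Mod 47: 25113 ≡ 15; by Fermat, exponent reduces to 152 mod 46 = 14; 15^14 ≡ 2 (mod 47).
Combine by CRT: x ≡ 4 (mod 19), x ≡ 1 (mod 29), x ≡ 2 (mod 47) ⇒ x ≡ 19460 (mod 25897).

19460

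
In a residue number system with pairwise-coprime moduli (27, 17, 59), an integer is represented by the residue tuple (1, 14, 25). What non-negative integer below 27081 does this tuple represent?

Combine the congruences pairwise.
From x ≡ 1 (mod 27) write x = 1 + 27t. Substituting into x ≡ 14 (mod 17) gives 27t ≡ 13 (mod 17), and since 10⁻¹ ≡ 12 (mod 17), t ≡ 3. Hence x ≡ 1 + 27·3 = 82 (mod 459).
From x ≡ 82 (mod 459) write x = 82 + 459t. Substituting into x ≡ 25 (mod 59) gives 459t ≡ 2 (mod 59), and since 46⁻¹ ≡ 9 (mod 59), t ≡ 18. Hence x ≡ 82 + 459·18 = 8344 (mod 27081).

8344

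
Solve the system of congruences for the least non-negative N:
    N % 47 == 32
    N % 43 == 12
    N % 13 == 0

The moduli are pairwise coprime; M = 47·43·13 = 26273.
M/47 = 559; 559 ≡ 42 (mod 47); 42·28 ≡ 1, so inverse 28.
M/43 = 611; 611 ≡ 9 (mod 43); 9·24 ≡ 1, so inverse 24.
M/13 = 2021; 2021 ≡ 6 (mod 13); 6·11 ≡ 1, so inverse 11.
N ≡ 32·559·28 + 12·611·24 + 0·2021·11 = 676832.
676832 mod 26273 = 20007.

20007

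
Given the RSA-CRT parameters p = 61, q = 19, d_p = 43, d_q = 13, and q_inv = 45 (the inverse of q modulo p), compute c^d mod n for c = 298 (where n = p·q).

604

m₁ = c^(d_p) mod p: c ≡ 54 (mod 61), and 54^43 mod 61 = 55.
m₂ = c^(d_q) mod q: c ≡ 13 (mod 19), and 13^13 mod 19 = 15.
h = q_inv·(m₁ − m₂) mod p = 45·(55 − 15) mod 61 = 31.
m = m₂ + h·q = 15 + 31·19 = 604.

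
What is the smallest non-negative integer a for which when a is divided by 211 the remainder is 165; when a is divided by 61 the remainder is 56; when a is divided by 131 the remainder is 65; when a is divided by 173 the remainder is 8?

Combine the congruences pairwise.
From a ≡ 165 (mod 211) write a = 165 + 211t. Substituting into a ≡ 56 (mod 61) gives 211t ≡ 13 (mod 61), and since 28⁻¹ ≡ 24 (mod 61), t ≡ 7. Hence a ≡ 165 + 211·7 = 1642 (mod 12871).
From a ≡ 1642 (mod 12871) write a = 1642 + 12871t. Substituting into a ≡ 65 (mod 131) gives 12871t ≡ 126 (mod 131), and since 33⁻¹ ≡ 4 (mod 131), t ≡ 111. Hence a ≡ 1642 + 12871·111 = 1430323 (mod 1686101).
From a ≡ 1430323 (mod 1686101) write a = 1430323 + 1686101t. Substituting into a ≡ 8 (mod 173) gives 1686101t ≡ 49 (mod 173), and since 43⁻¹ ≡ 169 (mod 173), t ≡ 150. Hence a ≡ 1430323 + 1686101·150 = 254345473 (mod 291695473).

254345473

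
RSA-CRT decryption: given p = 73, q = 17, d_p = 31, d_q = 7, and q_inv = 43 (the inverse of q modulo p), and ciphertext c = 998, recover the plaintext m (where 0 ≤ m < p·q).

m₁ = c^(d_p) mod p: c ≡ 49 (mod 73), and 49^31 mod 73 = 24.
m₂ = c^(d_q) mod q: c ≡ 12 (mod 17), and 12^7 mod 17 = 7.
h = q_inv·(m₁ − m₂) mod p = 43·(24 − 7) mod 73 = 1.
m = m₂ + h·q = 7 + 1·17 = 24.

24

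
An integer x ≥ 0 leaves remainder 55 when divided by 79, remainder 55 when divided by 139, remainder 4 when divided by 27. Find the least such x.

32998

Combine the congruences pairwise.
From x ≡ 55 (mod 79) write x = 55 + 79t. Substituting into x ≡ 55 (mod 139) gives 79t ≡ 0 (mod 139), and since 79⁻¹ ≡ 44 (mod 139), t ≡ 0. Hence x ≡ 55 + 79·0 = 55 (mod 10981).
From x ≡ 55 (mod 10981) write x = 55 + 10981t. Substituting into x ≡ 4 (mod 27) gives 10981t ≡ 3 (mod 27), and since 19⁻¹ ≡ 10 (mod 27), t ≡ 3. Hence x ≡ 55 + 10981·3 = 32998 (mod 296487).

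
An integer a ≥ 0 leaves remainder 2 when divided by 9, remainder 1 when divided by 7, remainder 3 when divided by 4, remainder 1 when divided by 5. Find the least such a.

911

The moduli are pairwise coprime; N = 9·7·4·5 = 1260.
N/9 = 140; 140 ≡ 5 (mod 9); 5·2 ≡ 1, so inverse 2.
N/7 = 180; 180 ≡ 5 (mod 7); 5·3 ≡ 1, so inverse 3.
N/4 = 315; 315 ≡ 3 (mod 4); 3·3 ≡ 1, so inverse 3.
N/5 = 252; 252 ≡ 2 (mod 5); 2·3 ≡ 1, so inverse 3.
a ≡ 2·140·2 + 1·180·3 + 3·315·3 + 1·252·3 = 4691.
4691 mod 1260 = 911.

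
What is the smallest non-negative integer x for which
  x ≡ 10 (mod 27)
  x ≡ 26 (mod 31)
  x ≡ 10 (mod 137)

The moduli are pairwise coprime; N = 27·31·137 = 114669.
N/27 = 4247; 4247 ≡ 8 (mod 27); 8·17 ≡ 1, so inverse 17.
N/31 = 3699; 3699 ≡ 10 (mod 31); 10·28 ≡ 1, so inverse 28.
N/137 = 837; 837 ≡ 15 (mod 137); 15·64 ≡ 1, so inverse 64.
x ≡ 10·4247·17 + 26·3699·28 + 10·837·64 = 3950542.
3950542 mod 114669 = 51796.

51796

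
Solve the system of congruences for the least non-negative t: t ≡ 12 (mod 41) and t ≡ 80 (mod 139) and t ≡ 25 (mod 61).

6613

The moduli are pairwise coprime; N = 41·139·61 = 347639.
N/41 = 8479; 8479 ≡ 33 (mod 41); 33·5 ≡ 1, so inverse 5.
N/139 = 2501; 2501 ≡ 138 (mod 139); 138·138 ≡ 1, so inverse 138.
N/61 = 5699; 5699 ≡ 26 (mod 61); 26·54 ≡ 1, so inverse 54.
t ≡ 12·8479·5 + 80·2501·138 + 25·5699·54 = 35813430.
35813430 mod 347639 = 6613.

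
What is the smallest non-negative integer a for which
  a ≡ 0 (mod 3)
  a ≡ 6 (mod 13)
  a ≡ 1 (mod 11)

From a ≡ 0 (mod 3) write a = 0 + 3t. Substituting into a ≡ 6 (mod 13) gives 3t ≡ 6 (mod 13), and since 3⁻¹ ≡ 9 (mod 13), t ≡ 2. Hence a ≡ 0 + 3·2 = 6 (mod 39).
From a ≡ 6 (mod 39) write a = 6 + 39t. Substituting into a ≡ 1 (mod 11) gives 39t ≡ 6 (mod 11), and since 6⁻¹ ≡ 2 (mod 11), t ≡ 1. Hence a ≡ 6 + 39·1 = 45 (mod 429).

45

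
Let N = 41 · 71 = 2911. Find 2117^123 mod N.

2037

Mod 41: 2117 ≡ 26; by Fermat, exponent reduces to 123 mod 40 = 3; 26^3 ≡ 28 (mod 41).
Mod 71: 2117 ≡ 58; by Fermat, exponent reduces to 123 mod 70 = 53; 58^53 ≡ 49 (mod 71).
Combine by CRT: x ≡ 28 (mod 41), x ≡ 49 (mod 71) ⇒ x ≡ 2037 (mod 2911).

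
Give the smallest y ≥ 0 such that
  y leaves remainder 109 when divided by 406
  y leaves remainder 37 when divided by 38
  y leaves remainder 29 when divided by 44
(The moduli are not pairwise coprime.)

gcd(406, 38) = 2 and 2 | (37 − 109), so the pair is consistent; merging gives y ≡ 2545 (mod 7714), where 7714 = lcm(406, 38).
gcd(7714, 44) = 2 and 2 | (29 − 2545), so the pair is consistent; merging gives y ≡ 95113 (mod 169708), where 169708 = lcm(7714, 44).
The solution is unique modulo lcm(406, 38, 44) = 169708.

95113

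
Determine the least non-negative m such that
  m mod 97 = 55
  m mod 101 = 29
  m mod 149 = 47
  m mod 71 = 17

The moduli are pairwise coprime; N = 97·101·149·71 = 103642463.
N/97 = 1068479; 1068479 ≡ 24 (mod 97); 24·93 ≡ 1, so inverse 93.
N/101 = 1026163; 1026163 ≡ 3 (mod 101); 3·34 ≡ 1, so inverse 34.
N/149 = 695587; 695587 ≡ 55 (mod 149); 55·84 ≡ 1, so inverse 84.
N/71 = 1459753; 1459753 ≡ 64 (mod 71); 64·10 ≡ 1, so inverse 10.
m ≡ 55·1068479·93 + 29·1026163·34 + 47·695587·84 + 17·1459753·10 = 9471402289.
9471402289 mod 103642463 = 39938156.

39938156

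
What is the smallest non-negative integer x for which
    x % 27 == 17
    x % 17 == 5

260

Combine the congruences pairwise.
From x ≡ 17 (mod 27) write x = 17 + 27t. Substituting into x ≡ 5 (mod 17) gives 27t ≡ 5 (mod 17), and since 10⁻¹ ≡ 12 (mod 17), t ≡ 9. Hence x ≡ 17 + 27·9 = 260 (mod 459).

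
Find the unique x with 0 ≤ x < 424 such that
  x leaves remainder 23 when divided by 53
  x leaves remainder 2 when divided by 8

From x ≡ 23 (mod 53) write x = 23 + 53t. Substituting into x ≡ 2 (mod 8) gives 53t ≡ 3 (mod 8), and since 5⁻¹ ≡ 5 (mod 8), t ≡ 7. Hence x ≡ 23 + 53·7 = 394 (mod 424).

394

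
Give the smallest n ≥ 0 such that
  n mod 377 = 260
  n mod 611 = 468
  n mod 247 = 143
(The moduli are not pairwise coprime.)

gcd(377, 611) = 13 and 13 | (468 − 260), so the pair is consistent; merging gives n ≡ 7800 (mod 17719), where 17719 = lcm(377, 611).
gcd(17719, 247) = 13 and 13 | (143 − 7800), so the pair is consistent; merging gives n ≡ 7800 (mod 336661), where 336661 = lcm(17719, 247).
The solution is unique modulo lcm(377, 611, 247) = 336661.

7800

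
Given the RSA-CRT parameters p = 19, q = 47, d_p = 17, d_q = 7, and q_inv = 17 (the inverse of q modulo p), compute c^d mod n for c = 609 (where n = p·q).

248

m₁ = c^(d_p) mod p: c ≡ 1 (mod 19), and 1^17 mod 19 = 1.
m₂ = c^(d_q) mod q: c ≡ 45 (mod 47), and 45^7 mod 47 = 13.
h = q_inv·(m₁ − m₂) mod p = 17·(1 − 13) mod 19 = 5.
m = m₂ + h·q = 13 + 5·47 = 248.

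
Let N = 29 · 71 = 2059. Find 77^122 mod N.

441

Mod 29: 77 ≡ 19; by Fermat, exponent reduces to 122 mod 28 = 10; 19^10 ≡ 6 (mod 29).
Mod 71: 77 ≡ 6; by Fermat, exponent reduces to 122 mod 70 = 52; 6^52 ≡ 15 (mod 71).
Combine by CRT: x ≡ 6 (mod 29), x ≡ 15 (mod 71) ⇒ x ≡ 441 (mod 2059).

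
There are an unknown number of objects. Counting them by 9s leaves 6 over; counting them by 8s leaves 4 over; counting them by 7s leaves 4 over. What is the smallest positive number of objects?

The moduli are pairwise coprime; M = 9·8·7 = 504.
M/9 = 56; 56 ≡ 2 (mod 9); 2·5 ≡ 1, so inverse 5.
M/8 = 63; 63 ≡ 7 (mod 8); 7·7 ≡ 1, so inverse 7.
M/7 = 72; 72 ≡ 2 (mod 7); 2·4 ≡ 1, so inverse 4.
N ≡ 6·56·5 + 4·63·7 + 4·72·4 = 4596.
4596 mod 504 = 60.

60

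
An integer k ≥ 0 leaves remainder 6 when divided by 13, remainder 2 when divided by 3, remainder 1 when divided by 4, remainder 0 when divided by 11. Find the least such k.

1397

The moduli are pairwise coprime; N = 13·3·4·11 = 1716.
N/13 = 132; 132 ≡ 2 (mod 13); 2·7 ≡ 1, so inverse 7.
N/3 = 572; 572 ≡ 2 (mod 3); 2·2 ≡ 1, so inverse 2.
N/4 = 429; 429 ≡ 1 (mod 4), inverse 1.
N/11 = 156; 156 ≡ 2 (mod 11); 2·6 ≡ 1, so inverse 6.
k ≡ 6·132·7 + 2·572·2 + 1·429·1 + 0·156·6 = 8261.
8261 mod 1716 = 1397.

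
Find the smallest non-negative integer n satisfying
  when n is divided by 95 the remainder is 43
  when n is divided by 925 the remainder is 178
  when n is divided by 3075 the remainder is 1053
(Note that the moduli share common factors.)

1347903

gcd(95, 925) = 5 and 5 | (178 − 43), so the pair is consistent; merging gives n ≡ 12203 (mod 17575), where 17575 = lcm(95, 925).
gcd(17575, 3075) = 25 and 25 | (1053 − 12203), so the pair is consistent; merging gives n ≡ 1347903 (mod 2161725), where 2161725 = lcm(17575, 3075).
The solution is unique modulo lcm(95, 925, 3075) = 2161725.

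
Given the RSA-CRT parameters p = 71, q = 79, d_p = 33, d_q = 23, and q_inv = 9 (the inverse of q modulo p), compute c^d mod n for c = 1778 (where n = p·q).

m₁ = c^(d_p) mod p: c ≡ 3 (mod 71), and 3^33 mod 71 = 8.
m₂ = c^(d_q) mod q: c ≡ 40 (mod 79), and 40^23 mod 79 = 45.
h = q_inv·(m₁ − m₂) mod p = 9·(8 − 45) mod 71 = 22.
m = m₂ + h·q = 45 + 22·79 = 1783.

1783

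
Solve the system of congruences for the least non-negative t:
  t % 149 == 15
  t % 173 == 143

16405

From t ≡ 15 (mod 149) write t = 15 + 149s. Substituting into t ≡ 143 (mod 173) gives 149s ≡ 128 (mod 173), and since 149⁻¹ ≡ 36 (mod 173), s ≡ 110. Hence t ≡ 15 + 149·110 = 16405 (mod 25777).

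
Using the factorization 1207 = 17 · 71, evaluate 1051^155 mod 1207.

214

Mod 17: 1051 ≡ 14; by Fermat, exponent reduces to 155 mod 16 = 11; 14^11 ≡ 10 (mod 17).
Mod 71: 1051 ≡ 57; by Fermat, exponent reduces to 155 mod 70 = 15; 57^15 ≡ 1 (mod 71).
Combine by CRT: x ≡ 10 (mod 17), x ≡ 1 (mod 71) ⇒ x ≡ 214 (mod 1207).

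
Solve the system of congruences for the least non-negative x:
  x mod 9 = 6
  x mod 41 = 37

78

From x ≡ 6 (mod 9) write x = 6 + 9t. Substituting into x ≡ 37 (mod 41) gives 9t ≡ 31 (mod 41), and since 9⁻¹ ≡ 32 (mod 41), t ≡ 8. Hence x ≡ 6 + 9·8 = 78 (mod 369).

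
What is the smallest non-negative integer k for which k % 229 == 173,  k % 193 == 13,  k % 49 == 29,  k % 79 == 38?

161102131

From k ≡ 173 (mod 229) write k = 173 + 229t. Substituting into k ≡ 13 (mod 193) gives 229t ≡ 33 (mod 193), and since 36⁻¹ ≡ 59 (mod 193), t ≡ 17. Hence k ≡ 173 + 229·17 = 4066 (mod 44197).
From k ≡ 4066 (mod 44197) write k = 4066 + 44197t. Substituting into k ≡ 29 (mod 49) gives 44197t ≡ 30 (mod 49), and since 48⁻¹ ≡ 48 (mod 49), t ≡ 19. Hence k ≡ 4066 + 44197·19 = 843809 (mod 2165653).
From k ≡ 843809 (mod 2165653) write k = 843809 + 2165653t. Substituting into k ≡ 38 (mod 79) gives 2165653t ≡ 28 (mod 79), and since 26⁻¹ ≡ 76 (mod 79), t ≡ 74. Hence k ≡ 843809 + 2165653·74 = 161102131 (mod 171086587).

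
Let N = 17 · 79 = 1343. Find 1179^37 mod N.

959

Mod 17: 1179 ≡ 6; by Fermat, exponent reduces to 37 mod 16 = 5; 6^5 ≡ 7 (mod 17).
Mod 79: 1179 ≡ 73; 73^37 ≡ 11 (mod 79).
Combine by CRT: x ≡ 7 (mod 17), x ≡ 11 (mod 79) ⇒ x ≡ 959 (mod 1343).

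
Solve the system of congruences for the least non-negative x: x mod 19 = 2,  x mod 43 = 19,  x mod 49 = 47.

26507

The moduli are pairwise coprime; N = 19·43·49 = 40033.
N/19 = 2107; 2107 ≡ 17 (mod 19); 17·9 ≡ 1, so inverse 9.
N/43 = 931; 931 ≡ 28 (mod 43); 28·20 ≡ 1, so inverse 20.
N/49 = 817; 817 ≡ 33 (mod 49); 33·3 ≡ 1, so inverse 3.
x ≡ 2·2107·9 + 19·931·20 + 47·817·3 = 506903.
506903 mod 40033 = 26507.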